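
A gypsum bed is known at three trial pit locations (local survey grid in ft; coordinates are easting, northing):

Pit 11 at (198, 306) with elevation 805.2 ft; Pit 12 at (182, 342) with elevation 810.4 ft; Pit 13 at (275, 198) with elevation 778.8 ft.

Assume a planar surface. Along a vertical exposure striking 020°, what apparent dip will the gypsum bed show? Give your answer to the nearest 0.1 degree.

8.4°

Two edge vectors: Pit 11→Pit 12 = (-16, 36, 5.2), Pit 11→Pit 13 = (77, -108, -26.4).
Normal n = (Pit 11→Pit 12) × (Pit 11→Pit 13) = (-388.8, -22, -1044).
So ∂z/∂easting = −n_x/n_z = −0.37241 and ∂z/∂northing = −n_y/n_z = −0.02107.
Unit vector along 020° is (sin 20°, cos 20°) = (0.3420, 0.9397).
Slope in that direction = a·(0.3420) + b·(0.9397) = −0.14717.
Apparent dip = arctan|0.14717| = 8.4° (true dip is 20.5°, so apparent ≤ true as expected).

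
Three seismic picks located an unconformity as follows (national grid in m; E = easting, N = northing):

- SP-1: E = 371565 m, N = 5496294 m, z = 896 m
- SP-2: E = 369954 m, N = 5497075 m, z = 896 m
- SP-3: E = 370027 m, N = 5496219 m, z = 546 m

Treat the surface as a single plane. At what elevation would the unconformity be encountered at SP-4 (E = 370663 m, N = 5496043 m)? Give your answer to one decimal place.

602.4 m

Two edge vectors: SP-1→SP-2 = (-1611, 781, 0), SP-1→SP-3 = (-1538, -75, -350).
Normal n = (SP-1→SP-2) × (SP-1→SP-3) = (-273350, -563850, 1322003).
So ∂z/∂E = −n_x/n_z = 0.206769576 and ∂z/∂N = −n_y/n_z = 0.426511891.
Intercept c from SP-1: 896 − 76828.34 − 2344234.75 = −2420167.09.
At (370663, 5496043): z = 76641.8 + 2344127.7 − 2420167.09 = 602.4 m.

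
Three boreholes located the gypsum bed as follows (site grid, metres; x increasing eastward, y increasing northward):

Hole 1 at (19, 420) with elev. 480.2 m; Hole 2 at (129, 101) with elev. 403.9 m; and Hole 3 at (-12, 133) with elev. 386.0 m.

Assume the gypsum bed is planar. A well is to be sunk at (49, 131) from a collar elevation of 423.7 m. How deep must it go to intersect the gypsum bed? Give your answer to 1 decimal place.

26.3 m

Two edge vectors: Hole 1→Hole 2 = (110, -319, -76.3), Hole 1→Hole 3 = (-31, -287, -94.2).
Normal n = (Hole 1→Hole 2) × (Hole 1→Hole 3) = (8151.7, 12727.3, -41459).
So ∂z/∂x = −n_x/n_z = 0.19662 and ∂z/∂y = −n_y/n_z = 0.30699.
Intercept c from Hole 1: 480.2 − 3.74 − 128.93 = 347.53.
At (49, 131): z_contact = 9.63 + 40.22 + 347.53 = 397.38 m.
Depth below ground = 423.7 − 397.38 = 26.3 m.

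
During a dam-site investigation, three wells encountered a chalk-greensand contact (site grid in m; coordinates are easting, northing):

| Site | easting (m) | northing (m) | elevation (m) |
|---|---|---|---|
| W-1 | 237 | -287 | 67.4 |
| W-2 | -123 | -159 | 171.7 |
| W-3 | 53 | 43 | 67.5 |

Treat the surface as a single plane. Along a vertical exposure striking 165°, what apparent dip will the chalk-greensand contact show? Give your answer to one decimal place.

5.8°

Let the plane be z = a·easting + b·northing + c.
W-2−W-1: −360a + 128b = 104.3;  W-3−W-1: −184a + 330b = 0.1.
Solving gives a = −0.36123, b = −0.20111.
Unit vector along 165° is (sin 165°, cos 165°) = (0.2588, -0.9659).
Slope in that direction = a·(0.2588) + b·(-0.9659) = 0.10076.
Apparent dip = arctan|0.10076| = 5.8° (true dip is 22.5°, so apparent ≤ true as expected).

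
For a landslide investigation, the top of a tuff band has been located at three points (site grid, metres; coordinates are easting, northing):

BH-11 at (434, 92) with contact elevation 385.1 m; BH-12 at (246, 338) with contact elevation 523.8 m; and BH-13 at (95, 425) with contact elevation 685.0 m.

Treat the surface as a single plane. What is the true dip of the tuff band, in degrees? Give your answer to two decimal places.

54.49°

Two edge vectors: BH-11→BH-12 = (-188, 246, 138.7), BH-11→BH-13 = (-339, 333, 299.9).
Normal n = (BH-11→BH-12) × (BH-11→BH-13) = (27588.3, 9361.9, 20790).
So ∂z/∂easting = −n_x/n_z = −1.32700 and ∂z/∂northing = −n_y/n_z = −0.45031.
Gradient magnitude |∇z| = √(a² + b²) = √(1.76093 + 0.20278) = 1.40132.
True dip = arctan(1.40132) = 54.49°, dipping toward ENE (azimuth ≈ 071°).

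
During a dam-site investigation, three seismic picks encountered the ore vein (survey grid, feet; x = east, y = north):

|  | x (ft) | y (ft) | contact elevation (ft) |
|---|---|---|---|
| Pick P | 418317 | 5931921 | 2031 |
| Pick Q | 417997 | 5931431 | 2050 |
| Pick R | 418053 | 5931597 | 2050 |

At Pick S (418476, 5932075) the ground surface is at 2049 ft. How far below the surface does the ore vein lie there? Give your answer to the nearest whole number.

31 ft

Two edge vectors: Pick P→Pick Q = (-320, -490, 19), Pick P→Pick R = (-264, -324, 19).
Normal n = (Pick P→Pick Q) × (Pick P→Pick R) = (-3154, 1064, -25680).
So ∂z/∂x = −n_x/n_z = −0.12281931 and ∂z/∂y = −n_y/n_z = 0.04143302.
Intercept c from Pick P: 2031 + 51377.41 − 245777.41 = −192369.00.
At (418476, 5932075): z_contact = −51396.9 + 245783.8 − 192369.00 = 2017.9 ft.
Depth below ground = 2049 − 2017.9 = 31 ft.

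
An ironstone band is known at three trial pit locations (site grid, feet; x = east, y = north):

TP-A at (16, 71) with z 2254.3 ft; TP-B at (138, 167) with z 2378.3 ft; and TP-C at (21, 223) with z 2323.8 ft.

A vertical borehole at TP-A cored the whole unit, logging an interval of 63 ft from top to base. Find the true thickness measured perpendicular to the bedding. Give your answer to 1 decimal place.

49.1 ft

Two edge vectors: TP-A→TP-B = (122, 96, 124), TP-A→TP-C = (5, 152, 69.5).
Normal n = (TP-A→TP-B) × (TP-A→TP-C) = (-12176, -7859, 18064).
So ∂z/∂x = −n_x/n_z = 0.67405 and ∂z/∂y = −n_y/n_z = 0.43506.
|∇z| = √(a²+b²) = 0.80226, so dip δ = arctan(0.80226) = 38.74°.
True thickness = vertical thickness × cos δ = 63 × cos 38.74° = 49.1 ft.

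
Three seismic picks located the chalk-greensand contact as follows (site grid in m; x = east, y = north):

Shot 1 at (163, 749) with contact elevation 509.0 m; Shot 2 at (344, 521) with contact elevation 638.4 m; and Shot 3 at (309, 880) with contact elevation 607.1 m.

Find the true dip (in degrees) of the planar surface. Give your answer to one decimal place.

Two edge vectors: Shot 1→Shot 2 = (181, -228, 129.4), Shot 1→Shot 3 = (146, 131, 98.1).
Normal n = (Shot 1→Shot 2) × (Shot 1→Shot 3) = (-39318.2, 1136.3, 56999).
So ∂z/∂x = −n_x/n_z = 0.68981 and ∂z/∂y = −n_y/n_z = −0.01994.
Gradient magnitude |∇z| = √(a² + b²) = √(0.47583 + 0.00040) = 0.69009.
True dip = arctan(0.69009) = 34.6°, dipping toward W (azimuth ≈ 272°).

34.6°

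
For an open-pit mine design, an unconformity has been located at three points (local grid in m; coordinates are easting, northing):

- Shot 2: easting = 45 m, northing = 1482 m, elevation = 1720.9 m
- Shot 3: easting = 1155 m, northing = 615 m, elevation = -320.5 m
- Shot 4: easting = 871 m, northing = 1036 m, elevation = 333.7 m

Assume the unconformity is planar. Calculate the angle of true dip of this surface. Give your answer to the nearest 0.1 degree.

55.9°

Two edge vectors: Shot 2→Shot 3 = (1110, -867, -2041.4), Shot 2→Shot 4 = (826, -446, -1387.2).
Normal n = (Shot 2→Shot 3) × (Shot 2→Shot 4) = (292238, -146404.4, 221082).
So ∂z/∂easting = −n_x/n_z = −1.32185 and ∂z/∂northing = −n_y/n_z = 0.66222.
Gradient magnitude |∇z| = √(a² + b²) = √(1.74730 + 0.43853) = 1.47845.
True dip = arctan(1.47845) = 55.9°, dipping toward ESE (azimuth ≈ 117°).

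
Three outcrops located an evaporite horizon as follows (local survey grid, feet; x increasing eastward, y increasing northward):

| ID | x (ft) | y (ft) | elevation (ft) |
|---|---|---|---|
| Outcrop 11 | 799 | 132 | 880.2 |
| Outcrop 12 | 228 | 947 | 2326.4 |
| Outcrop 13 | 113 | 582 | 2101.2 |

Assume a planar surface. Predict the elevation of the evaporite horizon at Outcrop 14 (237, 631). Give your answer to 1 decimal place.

Two edge vectors: Outcrop 11→Outcrop 12 = (-571, 815, 1446.2), Outcrop 11→Outcrop 13 = (-686, 450, 1221).
Normal n = (Outcrop 11→Outcrop 12) × (Outcrop 11→Outcrop 13) = (344325, -294902.2, 302140).
So ∂z/∂x = −n_x/n_z = −1.13962 and ∂z/∂y = −n_y/n_z = 0.97604.
Intercept c from Outcrop 11: 880.2 + 910.56 − 128.84 = 1661.92.
At (237, 631): z = −270.1 + 615.9 + 1661.92 = 2007.7 ft.

2007.7 ft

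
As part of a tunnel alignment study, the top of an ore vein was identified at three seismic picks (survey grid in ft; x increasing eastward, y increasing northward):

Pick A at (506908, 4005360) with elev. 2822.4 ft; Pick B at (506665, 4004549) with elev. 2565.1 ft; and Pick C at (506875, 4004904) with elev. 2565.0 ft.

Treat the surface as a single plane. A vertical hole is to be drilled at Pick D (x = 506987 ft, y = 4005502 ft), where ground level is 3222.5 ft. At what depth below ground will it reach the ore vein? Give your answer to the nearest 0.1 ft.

Let the plane be z = a·x + b·y + c.
Pick B−Pick A: −243a − 811b = −257.3;  Pick C−Pick A: −33a − 456b = −257.4.
Solving gives a = −1.087781546, b = 0.643194717.
Then c = 2822.4 − a·506908 − b·4005360 = −2021998.82.
At (506987, 4005502): z_contact = −551491.10 + 2576317.73 − 2021998.82 = 2827.80 ft.
Depth below ground = 3222.5 − 2827.80 = 394.7 ft.

394.7 ft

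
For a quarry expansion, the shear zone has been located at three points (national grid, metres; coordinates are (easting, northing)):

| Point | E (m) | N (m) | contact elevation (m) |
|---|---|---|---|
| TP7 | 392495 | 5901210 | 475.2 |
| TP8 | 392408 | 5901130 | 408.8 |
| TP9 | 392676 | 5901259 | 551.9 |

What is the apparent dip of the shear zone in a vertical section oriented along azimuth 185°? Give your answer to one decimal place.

Let the plane be z = a·E + b·N + c.
TP8−TP7: −87a − 80b = −66.4;  TP9−TP7: 181a + 49b = 76.7.
Solving gives a = 0.28212, b = 0.52320.
Unit vector along 185° is (sin 185°, cos 185°) = (-0.0872, -0.9962).
Slope in that direction = a·(-0.0872) + b·(-0.9962) = −0.54579.
Apparent dip = arctan|0.54579| = 28.6° (true dip is 30.7°, so apparent ≤ true as expected).

28.6°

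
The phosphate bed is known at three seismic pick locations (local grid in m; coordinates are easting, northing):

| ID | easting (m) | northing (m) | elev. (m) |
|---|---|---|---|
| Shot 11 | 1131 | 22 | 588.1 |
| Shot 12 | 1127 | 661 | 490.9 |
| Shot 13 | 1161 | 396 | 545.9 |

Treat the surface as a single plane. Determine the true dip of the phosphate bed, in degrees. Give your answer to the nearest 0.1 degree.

Two edge vectors: Shot 11→Shot 12 = (-4, 639, -97.2), Shot 11→Shot 13 = (30, 374, -42.2).
Normal n = (Shot 11→Shot 12) × (Shot 11→Shot 13) = (9387, -3084.8, -20666).
So ∂z/∂easting = −n_x/n_z = 0.45422 and ∂z/∂northing = −n_y/n_z = −0.14927.
Gradient magnitude |∇z| = √(a² + b²) = √(0.20632 + 0.02228) = 0.47812.
True dip = arctan(0.47812) = 25.6°, dipping toward WNW (azimuth ≈ 288°).

25.6°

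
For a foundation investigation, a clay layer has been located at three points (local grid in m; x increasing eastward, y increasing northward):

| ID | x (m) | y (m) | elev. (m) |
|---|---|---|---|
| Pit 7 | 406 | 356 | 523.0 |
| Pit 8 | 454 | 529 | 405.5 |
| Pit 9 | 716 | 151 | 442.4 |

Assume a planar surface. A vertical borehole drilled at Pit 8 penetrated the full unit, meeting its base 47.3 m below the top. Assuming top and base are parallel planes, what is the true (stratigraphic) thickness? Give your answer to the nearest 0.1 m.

37.1 m

Two edge vectors: Pit 7→Pit 8 = (48, 173, -117.5), Pit 7→Pit 9 = (310, -205, -80.6).
Normal n = (Pit 7→Pit 8) × (Pit 7→Pit 9) = (-38031.3, -32556.2, -63470).
So ∂z/∂x = −n_x/n_z = −0.59920 and ∂z/∂y = −n_y/n_z = −0.51294.
|∇z| = √(a²+b²) = 0.78876, so dip δ = arctan(0.78876) = 38.27°.
True thickness = vertical thickness × cos δ = 47.3 × cos 38.27° = 37.1 m.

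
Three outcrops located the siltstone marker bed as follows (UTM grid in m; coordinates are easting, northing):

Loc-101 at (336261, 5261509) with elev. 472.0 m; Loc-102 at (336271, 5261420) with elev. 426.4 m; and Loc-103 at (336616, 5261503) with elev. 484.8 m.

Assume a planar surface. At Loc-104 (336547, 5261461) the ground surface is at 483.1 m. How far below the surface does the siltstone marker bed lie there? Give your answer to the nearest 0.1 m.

Let the plane be z = a·easting + b·northing + c.
Loc-102−Loc-101: 10a − 89b = −45.6;  Loc-103−Loc-101: 355a − 6b = 12.8.
Solving gives a = 0.044801015, b = 0.517393372.
Then c = 472 − a·336261 − b·5261509 = −2736862.72.
At (336547, 5261461): z_contact = 15077.65 + 2722245.05 − 2736862.72 = 459.98 m.
Depth below ground = 483.1 − 459.98 = 23.1 m.

23.1 m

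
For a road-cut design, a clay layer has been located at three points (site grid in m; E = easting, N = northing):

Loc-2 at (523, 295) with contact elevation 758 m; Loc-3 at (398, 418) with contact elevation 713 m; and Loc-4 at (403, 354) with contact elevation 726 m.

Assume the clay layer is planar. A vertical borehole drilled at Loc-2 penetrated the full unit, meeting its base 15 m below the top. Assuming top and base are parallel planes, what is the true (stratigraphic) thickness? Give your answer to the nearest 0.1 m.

14.5 m

Two edge vectors: Loc-2→Loc-3 = (-125, 123, -45), Loc-2→Loc-4 = (-120, 59, -32).
Normal n = (Loc-2→Loc-3) × (Loc-2→Loc-4) = (-1281, 1400, 7385).
So ∂z/∂E = −n_x/n_z = 0.17346 and ∂z/∂N = −n_y/n_z = −0.18957.
|∇z| = √(a²+b²) = 0.25696, so dip δ = arctan(0.25696) = 14.41°.
True thickness = vertical thickness × cos δ = 15 × cos 14.41° = 14.5 m.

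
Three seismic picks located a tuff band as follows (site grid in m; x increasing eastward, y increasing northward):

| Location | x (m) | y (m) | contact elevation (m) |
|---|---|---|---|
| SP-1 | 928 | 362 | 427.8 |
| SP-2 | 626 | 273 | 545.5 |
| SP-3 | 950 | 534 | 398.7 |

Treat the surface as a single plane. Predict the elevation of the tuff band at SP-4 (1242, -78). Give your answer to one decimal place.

371.5 m

Let the plane be z = a·x + b·y + c.
SP-2−SP-1: −302a − 89b = 117.7;  SP-3−SP-1: 22a + 172b = −29.1.
Solving gives a = −0.353189, b = −0.124011.
Then c = 427.8 − a·928 − b·362 = 800.45.
At (1242, -78): z = −438.7 + 9.7 + 800.45 = 371.5 m.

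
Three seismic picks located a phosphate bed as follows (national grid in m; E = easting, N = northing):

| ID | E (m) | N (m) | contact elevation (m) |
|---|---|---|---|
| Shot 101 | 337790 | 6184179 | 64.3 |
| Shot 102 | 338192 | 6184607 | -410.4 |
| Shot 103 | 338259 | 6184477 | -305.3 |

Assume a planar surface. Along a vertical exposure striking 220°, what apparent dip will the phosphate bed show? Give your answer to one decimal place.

Two edge vectors: Shot 101→Shot 102 = (402, 428, -474.7), Shot 101→Shot 103 = (469, 298, -369.6).
Normal n = (Shot 101→Shot 102) × (Shot 101→Shot 103) = (-16728.2, -74055.1, -80936).
So ∂z/∂E = −n_x/n_z = −0.20668 and ∂z/∂N = −n_y/n_z = −0.91498.
Unit vector along 220° is (sin 220°, cos 220°) = (-0.6428, -0.7660).
Slope in that direction = a·(-0.6428) + b·(-0.7660) = 0.83377.
Apparent dip = arctan|0.83377| = 39.8° (true dip is 43.2°, so apparent ≤ true as expected).

39.8°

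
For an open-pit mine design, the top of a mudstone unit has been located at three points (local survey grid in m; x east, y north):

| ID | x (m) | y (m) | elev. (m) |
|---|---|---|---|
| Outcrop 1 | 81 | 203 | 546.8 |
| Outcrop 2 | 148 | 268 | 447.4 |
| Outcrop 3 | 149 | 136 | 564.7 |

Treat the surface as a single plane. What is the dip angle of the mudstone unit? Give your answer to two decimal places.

Let the plane be z = a·x + b·y + c.
Outcrop 2−Outcrop 1: 67a + 65b = −99.4;  Outcrop 3−Outcrop 1: 68a − 67b = 17.9.
Solving gives a = −0.61694, b = −0.89331.
Gradient magnitude |∇z| = √(a² + b²) = √(0.38061 + 0.79800) = 1.08564.
True dip = arctan(1.08564) = 47.35°, dipping toward NE (azimuth ≈ 035°).

47.35°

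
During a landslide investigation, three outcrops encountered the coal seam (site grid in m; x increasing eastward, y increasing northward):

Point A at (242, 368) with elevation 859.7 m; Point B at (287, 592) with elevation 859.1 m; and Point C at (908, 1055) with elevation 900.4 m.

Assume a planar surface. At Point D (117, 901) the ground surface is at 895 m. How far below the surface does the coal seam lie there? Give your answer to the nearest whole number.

Let the plane be z = a·x + b·y + c.
Point B−Point A: 45a + 224b = −0.6;  Point C−Point A: 666a + 687b = 40.7.
Solving gives a = 0.08057, b = −0.01886.
Then c = 859.7 − a·242 − b·368 = 847.14.
At (117, 901): z_contact = 9.4 − 17.0 + 847.14 = 839.6 m.
Depth below ground = 895 − 839.6 = 55 m.

55 m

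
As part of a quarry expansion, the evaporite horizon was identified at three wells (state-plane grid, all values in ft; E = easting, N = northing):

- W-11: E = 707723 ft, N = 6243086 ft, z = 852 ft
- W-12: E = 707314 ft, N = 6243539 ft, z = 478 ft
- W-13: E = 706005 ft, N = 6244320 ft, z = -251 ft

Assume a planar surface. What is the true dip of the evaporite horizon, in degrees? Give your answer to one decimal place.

Two edge vectors: W-11→W-12 = (-409, 453, -374), W-11→W-13 = (-1718, 1234, -1103).
Normal n = (W-11→W-12) × (W-11→W-13) = (-38143, 191405, 273548).
So ∂z/∂E = −n_x/n_z = 0.13944 and ∂z/∂N = −n_y/n_z = −0.69971.
Gradient magnitude |∇z| = √(a² + b²) = √(0.01944 + 0.48960) = 0.71347.
True dip = arctan(0.71347) = 35.5°, dipping toward NNW (azimuth ≈ 349°).

35.5°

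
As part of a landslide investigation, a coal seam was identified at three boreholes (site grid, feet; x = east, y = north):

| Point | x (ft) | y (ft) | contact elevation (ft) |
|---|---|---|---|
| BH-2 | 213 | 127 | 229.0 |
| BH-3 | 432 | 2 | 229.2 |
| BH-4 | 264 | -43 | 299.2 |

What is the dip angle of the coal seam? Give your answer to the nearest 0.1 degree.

29.8°

Two edge vectors: BH-2→BH-3 = (219, -125, 0.2), BH-2→BH-4 = (51, -170, 70.2).
Normal n = (BH-2→BH-3) × (BH-2→BH-4) = (-8741, -15363.6, -30855).
So ∂z/∂x = −n_x/n_z = −0.28329 and ∂z/∂y = −n_y/n_z = −0.49793.
Gradient magnitude |∇z| = √(a² + b²) = √(0.08025 + 0.24793) = 0.57288.
True dip = arctan(0.57288) = 29.8°, dipping toward NNE (azimuth ≈ 030°).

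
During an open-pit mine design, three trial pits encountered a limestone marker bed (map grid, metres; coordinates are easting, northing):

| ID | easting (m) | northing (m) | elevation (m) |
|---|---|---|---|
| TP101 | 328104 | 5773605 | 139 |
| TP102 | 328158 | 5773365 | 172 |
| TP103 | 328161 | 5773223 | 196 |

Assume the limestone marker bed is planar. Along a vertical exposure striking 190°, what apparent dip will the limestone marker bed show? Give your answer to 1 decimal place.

Let the plane be z = a·easting + b·northing + c.
TP102−TP101: 54a − 240b = 33;  TP103−TP101: 57a − 382b = 57.
Solving gives a = −0.15458, b = −0.17228.
Unit vector along 190° is (sin 190°, cos 190°) = (-0.1736, -0.9848).
Slope in that direction = a·(-0.1736) + b·(-0.9848) = 0.19650.
Apparent dip = arctan|0.19650| = 11.1° (true dip is 13.0°, so apparent ≤ true as expected).

11.1°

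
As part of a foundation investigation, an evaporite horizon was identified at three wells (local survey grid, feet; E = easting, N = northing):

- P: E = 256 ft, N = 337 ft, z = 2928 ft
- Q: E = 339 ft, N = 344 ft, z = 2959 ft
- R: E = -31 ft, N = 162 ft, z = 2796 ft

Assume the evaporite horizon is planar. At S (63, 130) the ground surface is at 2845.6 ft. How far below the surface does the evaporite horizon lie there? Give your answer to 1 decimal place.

21.1 ft

Two edge vectors: P→Q = (83, 7, 31), P→R = (-287, -175, -132).
Normal n = (P→Q) × (P→R) = (4501, 2059, -12516).
So ∂z/∂E = −n_x/n_z = 0.35962 and ∂z/∂N = −n_y/n_z = 0.16451.
Intercept c from P: 2928 − 92.06 − 55.44 = 2780.50.
At (63, 130): z_contact = 22.66 + 21.39 + 2780.50 = 2824.54 ft.
Depth below ground = 2845.6 − 2824.54 = 21.1 ft.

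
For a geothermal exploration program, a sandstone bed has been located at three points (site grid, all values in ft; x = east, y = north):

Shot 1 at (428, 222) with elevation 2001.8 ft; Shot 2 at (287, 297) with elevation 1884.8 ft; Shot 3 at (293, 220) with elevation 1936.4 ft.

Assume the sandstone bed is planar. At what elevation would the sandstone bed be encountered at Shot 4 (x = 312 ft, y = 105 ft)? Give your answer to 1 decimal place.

2018.4 ft

Two edge vectors: Shot 1→Shot 2 = (-141, 75, -117), Shot 1→Shot 3 = (-135, -2, -65.4).
Normal n = (Shot 1→Shot 2) × (Shot 1→Shot 3) = (-5139, 6573.6, 10407).
So ∂z/∂x = −n_x/n_z = 0.49380 and ∂z/∂y = −n_y/n_z = −0.63165.
Intercept c from Shot 1: 2001.8 − 211.35 + 140.23 = 1930.68.
At (312, 105): z = 154.1 − 66.3 + 1930.68 = 2018.4 ft.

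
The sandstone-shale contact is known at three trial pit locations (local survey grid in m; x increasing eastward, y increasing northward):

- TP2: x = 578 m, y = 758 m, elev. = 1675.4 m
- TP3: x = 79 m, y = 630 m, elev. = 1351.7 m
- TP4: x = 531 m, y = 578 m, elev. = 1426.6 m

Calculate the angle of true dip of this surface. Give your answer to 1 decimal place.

Let the plane be z = a·x + b·y + c.
TP3−TP2: −499a − 128b = −323.7;  TP4−TP2: −47a − 180b = −248.8.
Solving gives a = 0.31525, b = 1.29991.
Gradient magnitude |∇z| = √(a² + b²) = √(0.09939 + 1.68975) = 1.33759.
True dip = arctan(1.33759) = 53.2°, dipping toward SSW (azimuth ≈ 194°).

53.2°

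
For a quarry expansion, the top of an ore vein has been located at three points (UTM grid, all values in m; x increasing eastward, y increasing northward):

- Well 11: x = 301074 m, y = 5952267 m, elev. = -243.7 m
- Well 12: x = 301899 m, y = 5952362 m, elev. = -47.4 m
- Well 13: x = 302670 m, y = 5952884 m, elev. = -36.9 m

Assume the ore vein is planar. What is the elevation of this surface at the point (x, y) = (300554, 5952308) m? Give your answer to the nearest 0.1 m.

Two edge vectors: Well 11→Well 12 = (825, 95, 196.3), Well 11→Well 13 = (1596, 617, 206.8).
Normal n = (Well 11→Well 12) × (Well 11→Well 13) = (-101471.1, 142684.8, 357405).
So ∂z/∂x = −n_x/n_z = 0.283910690 and ∂z/∂y = −n_y/n_z = −0.399224409.
Intercept c from Well 11: -243.7 − 85478.13 + 2376290.28 = 2290568.45.
At (300554, 5952308): z = 85330.5 − 2376306.6 + 2290568.45 = -407.7 m.

-407.7 m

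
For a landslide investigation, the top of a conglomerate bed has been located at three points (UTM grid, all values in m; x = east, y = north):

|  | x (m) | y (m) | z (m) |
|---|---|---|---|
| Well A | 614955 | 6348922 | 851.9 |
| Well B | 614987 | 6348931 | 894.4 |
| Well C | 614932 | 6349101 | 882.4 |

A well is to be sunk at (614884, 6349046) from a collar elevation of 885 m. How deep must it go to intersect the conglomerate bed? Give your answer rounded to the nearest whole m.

80 m

Two edge vectors: Well A→Well B = (32, 9, 42.5), Well A→Well C = (-23, 179, 30.5).
Normal n = (Well A→Well B) × (Well A→Well C) = (-7333, -1953.5, 5935).
So ∂z/∂x = −n_x/n_z = 1.23555181 and ∂z/∂y = −n_y/n_z = 0.32914912.
Intercept c from Well A: 851.9 − 759808.76 − 2089742.06 = −2848698.92.
At (614884, 6349046): z_contact = 759721.0 + 2089782.9 − 2848698.92 = 805.0 m.
Depth below ground = 885 − 805.0 = 80 m.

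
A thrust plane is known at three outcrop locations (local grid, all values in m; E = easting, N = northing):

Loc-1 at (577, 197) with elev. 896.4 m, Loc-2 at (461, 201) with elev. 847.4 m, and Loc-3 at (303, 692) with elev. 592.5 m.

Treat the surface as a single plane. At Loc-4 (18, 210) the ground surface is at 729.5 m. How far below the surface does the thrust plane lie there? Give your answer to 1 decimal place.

Two edge vectors: Loc-1→Loc-2 = (-116, 4, -49), Loc-1→Loc-3 = (-274, 495, -303.9).
Normal n = (Loc-1→Loc-2) × (Loc-1→Loc-3) = (23039.4, -21826.4, -56324).
So ∂z/∂E = −n_x/n_z = 0.40905 and ∂z/∂N = −n_y/n_z = −0.38752.
Intercept c from Loc-1: 896.4 − 236.02 + 76.34 = 736.72.
At (18, 210): z_contact = 7.36 − 81.38 + 736.72 = 662.70 m.
Depth below ground = 729.5 − 662.70 = 66.8 m.

66.8 m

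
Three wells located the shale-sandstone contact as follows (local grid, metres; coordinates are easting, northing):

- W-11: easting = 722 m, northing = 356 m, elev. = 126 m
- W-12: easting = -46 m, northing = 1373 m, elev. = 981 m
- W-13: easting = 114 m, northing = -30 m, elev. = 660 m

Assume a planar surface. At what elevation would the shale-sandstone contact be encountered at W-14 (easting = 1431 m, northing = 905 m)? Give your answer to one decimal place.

Two edge vectors: W-11→W-12 = (-768, 1017, 855), W-11→W-13 = (-608, -386, 534).
Normal n = (W-11→W-12) × (W-11→W-13) = (873108, -109728, 914784).
So ∂z/∂easting = −n_x/n_z = −0.954442 and ∂z/∂northing = −n_y/n_z = 0.119950.
Intercept c from W-11: 126 + 689.11 − 42.70 = 772.40.
At (1431, 905): z = −1365.8 + 108.6 + 772.40 = -484.8 m.

-484.8 m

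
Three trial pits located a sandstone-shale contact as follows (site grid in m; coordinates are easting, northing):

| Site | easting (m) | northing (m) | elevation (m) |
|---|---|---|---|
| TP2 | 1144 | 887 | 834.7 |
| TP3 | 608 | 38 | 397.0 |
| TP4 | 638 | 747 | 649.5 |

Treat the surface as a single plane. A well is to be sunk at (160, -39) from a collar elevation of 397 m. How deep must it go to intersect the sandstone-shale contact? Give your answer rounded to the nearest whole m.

148 m

Two edge vectors: TP2→TP3 = (-536, -849, -437.7), TP2→TP4 = (-506, -140, -185.2).
Normal n = (TP2→TP3) × (TP2→TP4) = (95956.8, 122209, -354554).
So ∂z/∂easting = −n_x/n_z = 0.27064 and ∂z/∂northing = −n_y/n_z = 0.34468.
Intercept c from TP2: 834.7 − 309.61 − 305.73 = 219.35.
At (160, -39): z_contact = 43.3 − 13.4 + 219.35 = 249.2 m.
Depth below ground = 397 − 249.2 = 148 m.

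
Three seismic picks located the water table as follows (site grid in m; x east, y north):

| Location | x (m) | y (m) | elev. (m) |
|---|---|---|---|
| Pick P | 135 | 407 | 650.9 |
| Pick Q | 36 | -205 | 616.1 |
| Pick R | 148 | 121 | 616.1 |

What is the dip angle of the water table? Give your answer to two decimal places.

18.30°

Two edge vectors: Pick P→Pick Q = (-99, -612, -34.8), Pick P→Pick R = (13, -286, -34.8).
Normal n = (Pick P→Pick Q) × (Pick P→Pick R) = (11344.8, -3897.6, 36270).
So ∂z/∂x = −n_x/n_z = −0.31279 and ∂z/∂y = −n_y/n_z = 0.10746.
Gradient magnitude |∇z| = √(a² + b²) = √(0.09784 + 0.01155) = 0.33073.
True dip = arctan(0.33073) = 18.30°, dipping toward ESE (azimuth ≈ 109°).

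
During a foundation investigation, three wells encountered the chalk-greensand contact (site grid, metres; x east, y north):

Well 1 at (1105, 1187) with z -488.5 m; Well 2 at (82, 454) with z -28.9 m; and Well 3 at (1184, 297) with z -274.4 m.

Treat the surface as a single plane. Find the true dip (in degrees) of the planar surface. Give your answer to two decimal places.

Let the plane be z = a·x + b·y + c.
Well 2−Well 1: −1023a − 733b = 459.6;  Well 3−Well 1: 79a − 890b = 214.1.
Solving gives a = −0.26034, b = −0.26367.
Gradient magnitude |∇z| = √(a² + b²) = √(0.06778 + 0.06952) = 0.37054.
True dip = arctan(0.37054) = 20.33°, dipping toward NE (azimuth ≈ 045°).

20.33°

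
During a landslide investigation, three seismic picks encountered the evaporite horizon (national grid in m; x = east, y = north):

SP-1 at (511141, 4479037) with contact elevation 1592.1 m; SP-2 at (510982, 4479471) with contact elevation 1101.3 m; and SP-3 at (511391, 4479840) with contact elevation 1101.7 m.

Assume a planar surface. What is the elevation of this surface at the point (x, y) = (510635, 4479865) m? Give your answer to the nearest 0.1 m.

Let the plane be z = a·x + b·y + c.
SP-2−SP-1: −159a + 434b = −490.8;  SP-3−SP-1: 250a + 803b = −490.4.
Solving gives a = 0.767554842, b = −0.849674608.
Then c = 1592.1 − a·511141 − b·4479037 = 3414987.36.
At (510635, 4479865): z = 391940.4 − 3806427.5 + 3414987.36 = 500.2 m.

500.2 m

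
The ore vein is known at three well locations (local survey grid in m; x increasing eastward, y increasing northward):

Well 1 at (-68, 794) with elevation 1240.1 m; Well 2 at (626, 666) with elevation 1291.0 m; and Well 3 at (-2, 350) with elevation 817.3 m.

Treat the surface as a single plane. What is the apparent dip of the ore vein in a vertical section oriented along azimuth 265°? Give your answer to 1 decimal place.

18.8°

Let the plane be z = a·x + b·y + c.
Well 2−Well 1: 694a − 128b = 50.9;  Well 3−Well 1: 66a − 444b = −422.8.
Solving gives a = 0.25599, b = 0.99031.
Unit vector along 265° is (sin 265°, cos 265°) = (-0.9962, -0.0872).
Slope in that direction = a·(-0.9962) + b·(-0.0872) = −0.34133.
Apparent dip = arctan|0.34133| = 18.8° (true dip is 45.6°, so apparent ≤ true as expected).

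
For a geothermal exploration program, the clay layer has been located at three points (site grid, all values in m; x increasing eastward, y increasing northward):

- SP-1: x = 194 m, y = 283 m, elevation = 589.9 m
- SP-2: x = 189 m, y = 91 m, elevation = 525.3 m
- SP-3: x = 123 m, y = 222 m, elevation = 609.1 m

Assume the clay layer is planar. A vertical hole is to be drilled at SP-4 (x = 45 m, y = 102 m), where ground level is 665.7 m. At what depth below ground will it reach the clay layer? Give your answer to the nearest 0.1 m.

Two edge vectors: SP-1→SP-2 = (-5, -192, -64.6), SP-1→SP-3 = (-71, -61, 19.2).
Normal n = (SP-1→SP-2) × (SP-1→SP-3) = (-7627, 4682.6, -13327).
So ∂z/∂x = −n_x/n_z = −0.57230 and ∂z/∂y = −n_y/n_z = 0.35136.
Intercept c from SP-1: 589.9 + 111.03 − 99.44 = 601.49.
At (45, 102): z_contact = −25.75 + 35.84 + 601.49 = 611.58 m.
Depth below ground = 665.7 − 611.58 = 54.1 m.

54.1 m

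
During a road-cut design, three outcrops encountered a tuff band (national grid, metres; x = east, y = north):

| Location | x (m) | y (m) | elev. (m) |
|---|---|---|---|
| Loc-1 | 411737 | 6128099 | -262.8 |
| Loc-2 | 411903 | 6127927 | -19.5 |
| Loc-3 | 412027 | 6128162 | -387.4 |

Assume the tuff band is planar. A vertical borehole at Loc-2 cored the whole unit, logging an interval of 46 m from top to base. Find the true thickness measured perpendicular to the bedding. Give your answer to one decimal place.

25.3 m

Two edge vectors: Loc-1→Loc-2 = (166, -172, 243.3), Loc-1→Loc-3 = (290, 63, -124.6).
Normal n = (Loc-1→Loc-2) × (Loc-1→Loc-3) = (6103.3, 91240.6, 60338).
So ∂z/∂x = −n_x/n_z = −0.10115 and ∂z/∂y = −n_y/n_z = −1.51216.
|∇z| = √(a²+b²) = 1.51554, so dip δ = arctan(1.51554) = 56.58°.
True thickness = vertical thickness × cos δ = 46 × cos 56.58° = 25.3 m.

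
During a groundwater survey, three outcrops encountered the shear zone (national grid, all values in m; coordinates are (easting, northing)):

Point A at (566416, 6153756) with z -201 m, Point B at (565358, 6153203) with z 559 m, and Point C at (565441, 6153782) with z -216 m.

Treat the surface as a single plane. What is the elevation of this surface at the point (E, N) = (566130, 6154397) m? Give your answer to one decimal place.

-1051.3 m

Two edge vectors: Point A→Point B = (-1058, -553, 760), Point A→Point C = (-975, 26, -15).
Normal n = (Point A→Point B) × (Point A→Point C) = (-11465, -756870, -566683).
So ∂z/∂E = −n_x/n_z = −0.020231770 and ∂z/∂N = −n_y/n_z = −1.335614444.
Intercept c from Point A: -201 + 11459.60 + 8219045.40 = 8230304.00.
At (566130, 6154397): z = −11453.8 − 8219901.5 + 8230304.00 = -1051.3 m.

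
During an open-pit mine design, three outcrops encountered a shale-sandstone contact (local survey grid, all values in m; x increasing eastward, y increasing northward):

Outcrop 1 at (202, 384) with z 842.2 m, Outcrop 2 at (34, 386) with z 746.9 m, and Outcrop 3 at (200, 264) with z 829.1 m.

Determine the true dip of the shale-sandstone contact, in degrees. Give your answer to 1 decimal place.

30.0°

Two edge vectors: Outcrop 1→Outcrop 2 = (-168, 2, -95.3), Outcrop 1→Outcrop 3 = (-2, -120, -13.1).
Normal n = (Outcrop 1→Outcrop 2) × (Outcrop 1→Outcrop 3) = (-11462.2, -2010.2, 20164).
So ∂z/∂x = −n_x/n_z = 0.56845 and ∂z/∂y = −n_y/n_z = 0.09969.
Gradient magnitude |∇z| = √(a² + b²) = √(0.32313 + 0.00994) = 0.57712.
True dip = arctan(0.57712) = 30.0°, dipping toward W (azimuth ≈ 260°).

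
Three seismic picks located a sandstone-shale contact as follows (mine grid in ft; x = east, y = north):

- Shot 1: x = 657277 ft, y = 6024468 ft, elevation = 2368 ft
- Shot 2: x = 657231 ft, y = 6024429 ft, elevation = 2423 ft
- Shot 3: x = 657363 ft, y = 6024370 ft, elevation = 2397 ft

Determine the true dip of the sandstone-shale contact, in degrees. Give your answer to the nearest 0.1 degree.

43.3°

Let the plane be z = a·x + b·y + c.
Shot 2−Shot 1: −46a − 39b = 55;  Shot 3−Shot 1: 86a − 98b = 29.
Solving gives a = −0.54172, b = −0.77131.
Gradient magnitude |∇z| = √(a² + b²) = √(0.29346 + 0.59491) = 0.94253.
True dip = arctan(0.94253) = 43.3°, dipping toward NE (azimuth ≈ 035°).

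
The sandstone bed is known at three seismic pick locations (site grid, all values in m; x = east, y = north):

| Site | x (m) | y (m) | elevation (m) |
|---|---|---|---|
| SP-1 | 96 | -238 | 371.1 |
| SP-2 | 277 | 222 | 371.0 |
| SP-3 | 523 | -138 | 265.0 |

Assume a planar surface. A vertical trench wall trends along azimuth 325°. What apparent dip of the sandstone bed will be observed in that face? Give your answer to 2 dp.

Two edge vectors: SP-1→SP-2 = (181, 460, -0.1), SP-1→SP-3 = (427, 100, -106.1).
Normal n = (SP-1→SP-2) × (SP-1→SP-3) = (-48796, 19161.4, -178320).
So ∂z/∂x = −n_x/n_z = −0.27364 and ∂z/∂y = −n_y/n_z = 0.10746.
Unit vector along 325° is (sin 325°, cos 325°) = (-0.5736, 0.8192).
Slope in that direction = a·(-0.5736) + b·(0.8192) = 0.24498.
Apparent dip = arctan|0.24498| = 13.77° (true dip is 16.4°, so apparent ≤ true as expected).

13.77°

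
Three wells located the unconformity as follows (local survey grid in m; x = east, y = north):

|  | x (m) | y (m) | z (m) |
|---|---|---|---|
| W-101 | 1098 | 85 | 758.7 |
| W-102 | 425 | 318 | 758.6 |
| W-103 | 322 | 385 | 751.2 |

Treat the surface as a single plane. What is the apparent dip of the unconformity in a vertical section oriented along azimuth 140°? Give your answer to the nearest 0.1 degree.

Two edge vectors: W-101→W-102 = (-673, 233, -0.1), W-101→W-103 = (-776, 300, -7.5).
Normal n = (W-101→W-102) × (W-101→W-103) = (-1717.5, -4969.9, -21092).
So ∂z/∂x = −n_x/n_z = −0.08143 and ∂z/∂y = −n_y/n_z = −0.23563.
Unit vector along 140° is (sin 140°, cos 140°) = (0.6428, -0.7660).
Slope in that direction = a·(0.6428) + b·(-0.7660) = 0.12816.
Apparent dip = arctan|0.12816| = 7.3° (true dip is 14.0°, so apparent ≤ true as expected).

7.3°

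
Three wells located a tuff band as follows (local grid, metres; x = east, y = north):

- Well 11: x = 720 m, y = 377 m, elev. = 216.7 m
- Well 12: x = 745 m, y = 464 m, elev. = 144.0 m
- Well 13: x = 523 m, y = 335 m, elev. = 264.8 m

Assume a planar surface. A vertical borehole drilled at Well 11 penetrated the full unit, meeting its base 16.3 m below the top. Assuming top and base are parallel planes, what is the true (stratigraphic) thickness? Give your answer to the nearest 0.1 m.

Let the plane be z = a·x + b·y + c.
Well 12−Well 11: 25a + 87b = −72.7;  Well 13−Well 11: −197a − 42b = 48.1.
Solving gives a = −0.07032, b = −0.81543.
|∇z| = √(a²+b²) = 0.81845, so dip δ = arctan(0.81845) = 39.30°.
True thickness = vertical thickness × cos δ = 16.3 × cos 39.30° = 12.6 m.

12.6 m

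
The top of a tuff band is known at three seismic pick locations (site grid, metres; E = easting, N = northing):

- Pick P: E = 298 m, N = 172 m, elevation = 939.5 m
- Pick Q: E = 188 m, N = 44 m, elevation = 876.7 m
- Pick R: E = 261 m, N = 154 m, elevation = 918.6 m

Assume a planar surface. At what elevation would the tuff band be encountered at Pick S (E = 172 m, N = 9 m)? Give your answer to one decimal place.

Two edge vectors: Pick P→Pick Q = (-110, -128, -62.8), Pick P→Pick R = (-37, -18, -20.9).
Normal n = (Pick P→Pick Q) × (Pick P→Pick R) = (1544.8, 24.6, -2756).
So ∂z/∂E = −n_x/n_z = 0.56052 and ∂z/∂N = −n_y/n_z = 0.00893.
Intercept c from Pick P: 939.5 − 167.04 − 1.54 = 770.93.
At (172, 9): z = 96.4 + 0.1 + 770.93 = 867.4 m.

867.4 m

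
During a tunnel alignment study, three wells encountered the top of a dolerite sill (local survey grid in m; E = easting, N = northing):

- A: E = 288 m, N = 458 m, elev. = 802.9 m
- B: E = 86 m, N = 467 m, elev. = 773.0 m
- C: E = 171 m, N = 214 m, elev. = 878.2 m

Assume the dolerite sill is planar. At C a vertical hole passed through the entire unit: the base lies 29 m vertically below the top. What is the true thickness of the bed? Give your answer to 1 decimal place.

27.0 m

Let the plane be z = a·E + b·N + c.
B−A: −202a + 9b = −29.9;  C−A: −117a − 244b = 75.3.
Solving gives a = 0.13146, b = −0.37164.
|∇z| = √(a²+b²) = 0.39421, so dip δ = arctan(0.39421) = 21.51°.
True thickness = vertical thickness × cos δ = 29 × cos 21.51° = 27.0 m.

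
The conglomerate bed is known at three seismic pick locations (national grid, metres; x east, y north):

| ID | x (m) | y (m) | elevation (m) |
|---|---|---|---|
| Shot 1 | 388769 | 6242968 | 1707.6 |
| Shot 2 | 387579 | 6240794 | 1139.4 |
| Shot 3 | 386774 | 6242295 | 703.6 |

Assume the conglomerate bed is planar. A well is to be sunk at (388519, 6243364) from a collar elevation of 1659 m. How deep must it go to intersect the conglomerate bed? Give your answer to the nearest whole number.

86 m

Two edge vectors: Shot 1→Shot 2 = (-1190, -2174, -568.2), Shot 1→Shot 3 = (-1995, -673, -1004).
Normal n = (Shot 1→Shot 2) × (Shot 1→Shot 3) = (1800297.4, -61201, -3536260).
So ∂z/∂x = −n_x/n_z = 0.50909645 and ∂z/∂y = −n_y/n_z = −0.01730670.
Intercept c from Shot 1: 1707.6 − 197920.92 + 108045.19 = −88168.13.
At (388519, 6243364): z_contact = 197793.6 − 108052.0 − 88168.13 = 1573.5 m.
Depth below ground = 1659 − 1573.5 = 86 m.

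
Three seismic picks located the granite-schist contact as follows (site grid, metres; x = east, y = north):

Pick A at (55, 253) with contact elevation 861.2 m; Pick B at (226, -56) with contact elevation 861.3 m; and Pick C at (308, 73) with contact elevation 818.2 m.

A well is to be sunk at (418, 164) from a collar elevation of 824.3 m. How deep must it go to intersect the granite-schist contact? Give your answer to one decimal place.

51.1 m

Let the plane be z = a·x + b·y + c.
Pick B−Pick A: 171a − 309b = 0.1;  Pick C−Pick A: 253a − 180b = −43.
Solving gives a = −0.28071, b = −0.15567.
Then c = 861.2 − a·55 − b·253 = 916.02.
At (418, 164): z_contact = −117.34 − 25.53 + 916.02 = 773.16 m.
Depth below ground = 824.3 − 773.16 = 51.1 m.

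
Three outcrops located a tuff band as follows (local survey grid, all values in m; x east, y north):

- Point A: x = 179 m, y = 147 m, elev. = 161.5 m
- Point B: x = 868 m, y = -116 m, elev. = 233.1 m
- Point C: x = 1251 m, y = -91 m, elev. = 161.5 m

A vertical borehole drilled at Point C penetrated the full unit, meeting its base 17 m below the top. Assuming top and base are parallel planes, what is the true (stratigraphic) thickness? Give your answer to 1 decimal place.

Two edge vectors: Point A→Point B = (689, -263, 71.6), Point A→Point C = (1072, -238, 0).
Normal n = (Point A→Point B) × (Point A→Point C) = (17040.8, 76755.2, 117954).
So ∂z/∂x = −n_x/n_z = −0.14447 and ∂z/∂y = −n_y/n_z = −0.65072.
|∇z| = √(a²+b²) = 0.66657, so dip δ = arctan(0.66657) = 33.69°.
True thickness = vertical thickness × cos δ = 17 × cos 33.69° = 14.1 m.

14.1 m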